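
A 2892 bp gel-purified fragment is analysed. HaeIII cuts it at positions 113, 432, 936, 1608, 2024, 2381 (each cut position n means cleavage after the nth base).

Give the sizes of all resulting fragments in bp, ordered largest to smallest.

Linear molecule, 6 cuts → 7 fragments:
  113 − 0 = 113 bp
  432 − 113 = 319 bp
  936 − 432 = 504 bp
  1608 − 936 = 672 bp
  2024 − 1608 = 416 bp
  2381 − 2024 = 357 bp
  2892 − 2381 = 511 bp
Sorted largest to smallest: 672, 511, 504, 416, 357, 319, 113 bp.

672, 511, 504, 416, 357, 319, 113 bp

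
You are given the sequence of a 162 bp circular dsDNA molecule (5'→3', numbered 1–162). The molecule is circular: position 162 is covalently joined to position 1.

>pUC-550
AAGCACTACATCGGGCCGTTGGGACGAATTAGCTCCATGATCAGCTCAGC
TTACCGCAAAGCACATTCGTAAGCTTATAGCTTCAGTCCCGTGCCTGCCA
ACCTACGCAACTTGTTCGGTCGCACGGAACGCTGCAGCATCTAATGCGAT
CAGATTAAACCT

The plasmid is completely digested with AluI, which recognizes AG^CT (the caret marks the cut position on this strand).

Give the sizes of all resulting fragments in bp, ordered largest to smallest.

AluI sites (AGCT) start at positions 31, 43, 48, 72, 79.
AluI cuts after base 2 of each site, so after positions 32, 44, 49, 73, 80.
Circular molecule, 5 cuts → 5 fragments:
  33–44 → 12 bp
  45–49 → 5 bp
  50–73 → 24 bp
  74–80 → 7 bp
  81–162 then 1–32 → 82 + 32 = 114 bp
Sorted largest to smallest: 114, 24, 12, 7, 5 bp.

114, 24, 12, 7, 5 bp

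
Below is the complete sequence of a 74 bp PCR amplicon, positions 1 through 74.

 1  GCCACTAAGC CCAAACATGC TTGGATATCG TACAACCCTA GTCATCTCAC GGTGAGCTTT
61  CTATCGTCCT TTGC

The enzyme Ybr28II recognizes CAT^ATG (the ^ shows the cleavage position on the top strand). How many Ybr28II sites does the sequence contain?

0

No occurrence of CATATG is present in the sequence.
Ybr28II does not cut: 0 sites.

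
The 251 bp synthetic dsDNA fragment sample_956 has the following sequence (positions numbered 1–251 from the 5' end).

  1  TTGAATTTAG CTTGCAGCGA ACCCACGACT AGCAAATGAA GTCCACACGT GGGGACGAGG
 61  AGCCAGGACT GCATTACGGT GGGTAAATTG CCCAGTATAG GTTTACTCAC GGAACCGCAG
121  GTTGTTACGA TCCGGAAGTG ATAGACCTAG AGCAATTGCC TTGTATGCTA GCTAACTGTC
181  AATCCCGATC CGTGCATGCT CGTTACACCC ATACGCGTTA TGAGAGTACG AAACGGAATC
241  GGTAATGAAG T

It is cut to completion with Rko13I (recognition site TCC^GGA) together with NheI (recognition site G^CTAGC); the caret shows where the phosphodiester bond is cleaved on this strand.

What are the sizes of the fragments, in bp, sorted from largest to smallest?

133, 84, 34 bp

The Rko13I site (TCCGGA) starts at position 131.
Rko13I cuts after base 3 of each site, so after position 133.
The NheI site (GCTAGC) starts at position 167.
NheI cuts after the first base of each site, so after position 167.
Combined cut positions: 133, 167.
Linear molecule, 2 cuts → 3 fragments:
  1–133 → 133 bp
  134–167 → 34 bp
  168–251 → 84 bp
Sorted largest to smallest: 133, 84, 34 bp.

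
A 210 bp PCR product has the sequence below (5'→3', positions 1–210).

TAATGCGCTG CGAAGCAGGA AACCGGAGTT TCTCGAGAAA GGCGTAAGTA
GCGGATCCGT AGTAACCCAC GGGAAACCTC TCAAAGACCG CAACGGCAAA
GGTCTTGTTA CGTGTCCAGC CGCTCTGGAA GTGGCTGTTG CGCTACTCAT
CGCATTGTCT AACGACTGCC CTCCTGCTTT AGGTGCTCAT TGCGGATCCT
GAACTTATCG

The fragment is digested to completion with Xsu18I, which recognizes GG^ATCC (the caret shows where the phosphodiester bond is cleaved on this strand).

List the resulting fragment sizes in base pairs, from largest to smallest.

Xsu18I sites (GGATCC) start at positions 53, 194.
Xsu18I cuts after base 2 of each site, so after positions 54, 195.
Linear molecule, 2 cuts → 3 fragments:
  1–54 → 54 bp
  55–195 → 141 bp
  196–210 → 15 bp
Sorted largest to smallest: 141, 54, 15 bp.

141, 54, 15 bp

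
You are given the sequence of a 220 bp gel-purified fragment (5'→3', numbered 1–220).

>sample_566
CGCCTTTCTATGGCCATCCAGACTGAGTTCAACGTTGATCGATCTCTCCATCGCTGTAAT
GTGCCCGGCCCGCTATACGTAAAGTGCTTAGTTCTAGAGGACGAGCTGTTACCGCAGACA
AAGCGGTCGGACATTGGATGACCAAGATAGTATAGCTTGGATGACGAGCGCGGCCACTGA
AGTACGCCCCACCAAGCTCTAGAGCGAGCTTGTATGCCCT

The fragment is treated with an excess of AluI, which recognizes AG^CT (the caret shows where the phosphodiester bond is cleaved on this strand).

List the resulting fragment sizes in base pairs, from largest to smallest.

AluI sites (AGCT) start at positions 104, 154, 195, 207.
AluI cuts after base 2 of each site, so after positions 105, 155, 196, 208.
Linear molecule, 4 cuts → 5 fragments:
  1–105 → 105 bp
  106–155 → 50 bp
  156–196 → 41 bp
  197–208 → 12 bp
  209–220 → 12 bp
Sorted largest to smallest: 105, 50, 41, 12, 12 bp.

105, 50, 41, 12, 12 bp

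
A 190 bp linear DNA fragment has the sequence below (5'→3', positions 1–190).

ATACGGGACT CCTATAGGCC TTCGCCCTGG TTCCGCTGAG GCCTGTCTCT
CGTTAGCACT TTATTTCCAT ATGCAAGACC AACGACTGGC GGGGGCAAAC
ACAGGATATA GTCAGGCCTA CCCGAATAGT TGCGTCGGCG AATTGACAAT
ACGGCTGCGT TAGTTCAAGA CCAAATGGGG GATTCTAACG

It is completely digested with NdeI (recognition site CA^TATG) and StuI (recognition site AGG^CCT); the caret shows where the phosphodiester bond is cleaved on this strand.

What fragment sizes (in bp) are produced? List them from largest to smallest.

74, 47, 28, 23, 18 bp

The NdeI site (CATATG) starts at position 68.
NdeI cuts after base 2 of each site, so after position 69.
StuI sites (AGGCCT) start at positions 16, 39, 114.
StuI cuts after base 3 of each site, so after positions 18, 41, 116.
Combined cut positions: 18, 41, 69, 116.
Linear molecule, 4 cuts → 5 fragments:
  1–18 → 18 bp
  19–41 → 23 bp
  42–69 → 28 bp
  70–116 → 47 bp
  117–190 → 74 bp
Sorted largest to smallest: 74, 47, 28, 23, 18 bp.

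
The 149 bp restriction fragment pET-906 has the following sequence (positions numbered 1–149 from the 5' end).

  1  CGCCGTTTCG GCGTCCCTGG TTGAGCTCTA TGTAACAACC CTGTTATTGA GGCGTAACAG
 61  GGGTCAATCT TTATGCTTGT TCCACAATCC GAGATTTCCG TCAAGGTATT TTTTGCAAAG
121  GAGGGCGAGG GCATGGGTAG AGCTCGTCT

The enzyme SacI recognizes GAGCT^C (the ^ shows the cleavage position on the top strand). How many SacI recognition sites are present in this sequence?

2

GAGCTC occurs starting at positions 23, 140.
SacI cuts at 2 sites.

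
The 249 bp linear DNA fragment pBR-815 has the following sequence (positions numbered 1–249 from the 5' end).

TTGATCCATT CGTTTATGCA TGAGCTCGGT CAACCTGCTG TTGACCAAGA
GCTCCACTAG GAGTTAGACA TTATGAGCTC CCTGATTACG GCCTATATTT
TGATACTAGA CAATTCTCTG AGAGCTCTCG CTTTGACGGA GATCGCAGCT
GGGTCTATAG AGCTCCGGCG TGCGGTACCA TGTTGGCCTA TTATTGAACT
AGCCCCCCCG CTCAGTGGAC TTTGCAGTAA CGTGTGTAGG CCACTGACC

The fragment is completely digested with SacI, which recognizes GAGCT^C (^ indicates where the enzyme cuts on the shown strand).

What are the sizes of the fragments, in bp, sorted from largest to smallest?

SacI sites (GAGCTC) start at positions 22, 49, 75, 122, 160.
SacI cuts after base 5 of each site (before the last base), so after positions 26, 53, 79, 126, 164.
Linear molecule, 5 cuts → 6 fragments:
  1–26 → 26 bp
  27–53 → 27 bp
  54–79 → 26 bp
  80–126 → 47 bp
  127–164 → 38 bp
  165–249 → 85 bp
Sorted largest to smallest: 85, 47, 38, 27, 26, 26 bp.

85, 47, 38, 27, 26, 26 bp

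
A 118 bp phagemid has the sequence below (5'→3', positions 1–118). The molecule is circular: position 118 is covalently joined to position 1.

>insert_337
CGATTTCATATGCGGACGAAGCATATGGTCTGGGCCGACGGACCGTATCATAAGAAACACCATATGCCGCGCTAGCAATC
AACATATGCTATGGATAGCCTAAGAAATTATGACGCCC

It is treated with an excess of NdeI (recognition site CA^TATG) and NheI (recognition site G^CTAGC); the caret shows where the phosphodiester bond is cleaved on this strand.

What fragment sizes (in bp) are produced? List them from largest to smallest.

NdeI sites (CATATG) start at positions 7, 22, 61, 83.
NdeI cuts after base 2 of each site, so after positions 8, 23, 62, 84.
The NheI site (GCTAGC) starts at position 71.
NheI cuts after the first base of each site, so after position 71.
Combined cut positions: 8, 23, 62, 71, 84.
Circular molecule, 5 cuts → 5 fragments:
  9–23 → 15 bp
  24–62 → 39 bp
  63–71 → 9 bp
  72–84 → 13 bp
  85–118 then 1–8 → 34 + 8 = 42 bp
Sorted largest to smallest: 42, 39, 15, 13, 9 bp.

42, 39, 15, 13, 9 bp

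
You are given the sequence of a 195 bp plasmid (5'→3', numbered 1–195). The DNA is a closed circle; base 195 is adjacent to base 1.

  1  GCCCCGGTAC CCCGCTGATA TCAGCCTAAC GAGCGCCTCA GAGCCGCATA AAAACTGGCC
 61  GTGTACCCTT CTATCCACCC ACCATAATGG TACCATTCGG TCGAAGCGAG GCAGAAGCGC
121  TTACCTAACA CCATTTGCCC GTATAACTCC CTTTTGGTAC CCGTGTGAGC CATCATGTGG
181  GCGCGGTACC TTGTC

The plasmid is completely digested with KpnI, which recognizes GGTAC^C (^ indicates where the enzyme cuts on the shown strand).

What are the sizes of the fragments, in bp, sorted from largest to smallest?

KpnI sites (GGTACC) start at positions 6, 89, 156, 185.
KpnI cuts after base 5 of each site (before the last base), so after positions 10, 93, 160, 189.
Circular molecule, 4 cuts → 4 fragments:
  11–93 → 83 bp
  94–160 → 67 bp
  161–189 → 29 bp
  190–195 then 1–10 → 6 + 10 = 16 bp
Sorted largest to smallest: 83, 67, 29, 16 bp.

83, 67, 29, 16 bp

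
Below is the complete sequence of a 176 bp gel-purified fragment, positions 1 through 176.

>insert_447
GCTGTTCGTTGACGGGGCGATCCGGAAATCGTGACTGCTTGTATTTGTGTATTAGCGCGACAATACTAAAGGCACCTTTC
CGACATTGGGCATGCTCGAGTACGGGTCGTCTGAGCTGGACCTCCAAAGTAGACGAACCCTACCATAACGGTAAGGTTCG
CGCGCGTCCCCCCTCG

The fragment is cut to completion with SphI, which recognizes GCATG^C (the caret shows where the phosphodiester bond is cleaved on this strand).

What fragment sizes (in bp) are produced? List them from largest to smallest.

The SphI site (GCATGC) starts at position 90.
SphI cuts after base 5 of each site (before the last base), so after position 94.
Linear molecule, 1 cut → 2 fragments:
  1–94 → 94 bp
  95–176 → 82 bp
Sorted largest to smallest: 94, 82 bp.

94, 82 bp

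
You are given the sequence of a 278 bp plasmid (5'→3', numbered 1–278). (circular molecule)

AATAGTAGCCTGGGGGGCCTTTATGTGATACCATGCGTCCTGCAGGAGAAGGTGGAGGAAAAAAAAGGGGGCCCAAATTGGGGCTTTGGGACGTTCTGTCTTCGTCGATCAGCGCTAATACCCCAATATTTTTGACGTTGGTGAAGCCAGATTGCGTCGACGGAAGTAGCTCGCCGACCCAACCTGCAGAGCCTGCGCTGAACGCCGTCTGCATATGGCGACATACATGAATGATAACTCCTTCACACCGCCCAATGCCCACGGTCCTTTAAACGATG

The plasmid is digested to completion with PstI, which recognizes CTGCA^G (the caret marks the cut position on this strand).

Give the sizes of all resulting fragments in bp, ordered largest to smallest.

PstI sites (CTGCAG) start at positions 40, 184.
PstI cuts after base 5 of each site (before the last base), so after positions 44, 188.
Circular molecule, 2 cuts → 2 fragments:
  45–188 → 144 bp
  189–278 then 1–44 → 90 + 44 = 134 bp
Sorted largest to smallest: 144, 134 bp.

144, 134 bp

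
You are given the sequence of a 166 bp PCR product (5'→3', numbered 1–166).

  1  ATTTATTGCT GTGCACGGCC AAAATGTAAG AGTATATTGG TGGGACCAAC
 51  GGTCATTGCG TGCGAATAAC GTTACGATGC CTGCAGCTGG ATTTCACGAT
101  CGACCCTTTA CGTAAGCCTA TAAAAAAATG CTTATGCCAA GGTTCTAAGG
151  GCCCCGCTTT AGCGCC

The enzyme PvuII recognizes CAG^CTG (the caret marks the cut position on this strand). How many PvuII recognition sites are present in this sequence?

CAGCTG occurs starting at position 84.
PvuII cuts at 1 site.

1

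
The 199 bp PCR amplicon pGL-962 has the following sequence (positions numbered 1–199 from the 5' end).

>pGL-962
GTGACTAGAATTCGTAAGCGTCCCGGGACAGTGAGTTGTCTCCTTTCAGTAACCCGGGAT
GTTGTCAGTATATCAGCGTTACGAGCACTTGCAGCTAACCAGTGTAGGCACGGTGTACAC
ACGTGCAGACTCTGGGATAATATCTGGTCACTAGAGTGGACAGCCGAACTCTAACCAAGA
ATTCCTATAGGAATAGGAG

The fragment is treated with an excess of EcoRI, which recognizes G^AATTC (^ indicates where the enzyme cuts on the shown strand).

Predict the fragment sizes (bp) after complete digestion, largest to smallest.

171, 20, 8 bp

EcoRI sites (GAATTC) start at positions 8, 179.
EcoRI cuts after the first base of each site, so after positions 8, 179.
Linear molecule, 2 cuts → 3 fragments:
  1–8 → 8 bp
  9–179 → 171 bp
  180–199 → 20 bp
Sorted largest to smallest: 171, 20, 8 bp.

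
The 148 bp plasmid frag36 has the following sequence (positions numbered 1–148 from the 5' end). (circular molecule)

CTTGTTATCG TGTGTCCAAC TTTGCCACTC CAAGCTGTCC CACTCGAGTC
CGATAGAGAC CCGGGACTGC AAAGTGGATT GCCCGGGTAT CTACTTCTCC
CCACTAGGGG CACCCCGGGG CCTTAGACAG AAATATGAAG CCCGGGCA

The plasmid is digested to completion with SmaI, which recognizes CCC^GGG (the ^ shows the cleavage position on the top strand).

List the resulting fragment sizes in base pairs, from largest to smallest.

SmaI sites (CCCGGG) start at positions 60, 82, 114, 141.
SmaI cuts after base 3 of each site, so after positions 62, 84, 116, 143.
Circular molecule, 4 cuts → 4 fragments:
  63–84 → 22 bp
  85–116 → 32 bp
  117–143 → 27 bp
  144–148 then 1–62 → 5 + 62 = 67 bp
Sorted largest to smallest: 67, 32, 27, 22 bp.

67, 32, 27, 22 bp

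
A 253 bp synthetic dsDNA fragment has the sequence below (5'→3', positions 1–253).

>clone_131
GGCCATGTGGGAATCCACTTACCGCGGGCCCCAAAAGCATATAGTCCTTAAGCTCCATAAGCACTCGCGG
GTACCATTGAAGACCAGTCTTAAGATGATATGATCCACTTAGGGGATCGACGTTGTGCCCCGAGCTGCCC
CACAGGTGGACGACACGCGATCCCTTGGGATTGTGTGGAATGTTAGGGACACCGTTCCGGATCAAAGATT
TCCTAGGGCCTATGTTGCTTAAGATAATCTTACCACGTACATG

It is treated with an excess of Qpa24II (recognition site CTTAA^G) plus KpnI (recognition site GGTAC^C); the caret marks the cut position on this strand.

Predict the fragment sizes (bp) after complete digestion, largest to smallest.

Qpa24II sites (CTTAAG) start at positions 47, 89, 228.
Qpa24II cuts after base 5 of each site (before the last base), so after positions 51, 93, 232.
The KpnI site (GGTACC) starts at position 70.
KpnI cuts after base 5 of each site (before the last base), so after position 74.
Combined cut positions: 51, 74, 93, 232.
Linear molecule, 4 cuts → 5 fragments:
  1–51 → 51 bp
  52–74 → 23 bp
  75–93 → 19 bp
  94–232 → 139 bp
  233–253 → 21 bp
Sorted largest to smallest: 139, 51, 23, 21, 19 bp.

139, 51, 23, 21, 19 bp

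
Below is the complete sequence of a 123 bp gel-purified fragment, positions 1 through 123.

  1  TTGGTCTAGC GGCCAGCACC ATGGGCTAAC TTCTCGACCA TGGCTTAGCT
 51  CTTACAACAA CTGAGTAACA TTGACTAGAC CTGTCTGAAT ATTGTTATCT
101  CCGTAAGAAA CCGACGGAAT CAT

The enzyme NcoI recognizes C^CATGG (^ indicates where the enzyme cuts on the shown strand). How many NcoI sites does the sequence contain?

CCATGG occurs starting at positions 19, 38.
NcoI cuts at 2 sites.

2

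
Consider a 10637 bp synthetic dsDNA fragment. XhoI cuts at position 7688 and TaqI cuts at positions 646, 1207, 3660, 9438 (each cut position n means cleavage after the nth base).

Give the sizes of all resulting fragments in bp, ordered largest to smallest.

4028, 2453, 1750, 1199, 646, 561 bp

Combined cut positions (sorted): 646, 1207, 3660, 7688, 9438.
Linear molecule, 5 cuts → 6 fragments:
  646 − 0 = 646 bp
  1207 − 646 = 561 bp
  3660 − 1207 = 2453 bp
  7688 − 3660 = 4028 bp
  9438 − 7688 = 1750 bp
  10637 − 9438 = 1199 bp
Sorted largest to smallest: 4028, 2453, 1750, 1199, 646, 561 bp.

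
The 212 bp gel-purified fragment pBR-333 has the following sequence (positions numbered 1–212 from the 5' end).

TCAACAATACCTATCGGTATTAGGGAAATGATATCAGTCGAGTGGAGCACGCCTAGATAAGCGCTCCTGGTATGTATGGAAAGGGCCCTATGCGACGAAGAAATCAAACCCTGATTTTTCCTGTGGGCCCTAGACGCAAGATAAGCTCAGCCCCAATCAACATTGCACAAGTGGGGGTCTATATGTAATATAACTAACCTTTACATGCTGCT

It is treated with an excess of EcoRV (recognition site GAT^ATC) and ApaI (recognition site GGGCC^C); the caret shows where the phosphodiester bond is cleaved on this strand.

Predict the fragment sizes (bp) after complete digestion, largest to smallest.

The EcoRV site (GATATC) starts at position 30.
EcoRV cuts after base 3 of each site, so after position 32.
ApaI sites (GGGCCC) start at positions 83, 125.
ApaI cuts after base 5 of each site (before the last base), so after positions 87, 129.
Combined cut positions: 32, 87, 129.
Linear molecule, 3 cuts → 4 fragments:
  1–32 → 32 bp
  33–87 → 55 bp
  88–129 → 42 bp
  130–212 → 83 bp
Sorted largest to smallest: 83, 55, 42, 32 bp.

83, 55, 42, 32 bp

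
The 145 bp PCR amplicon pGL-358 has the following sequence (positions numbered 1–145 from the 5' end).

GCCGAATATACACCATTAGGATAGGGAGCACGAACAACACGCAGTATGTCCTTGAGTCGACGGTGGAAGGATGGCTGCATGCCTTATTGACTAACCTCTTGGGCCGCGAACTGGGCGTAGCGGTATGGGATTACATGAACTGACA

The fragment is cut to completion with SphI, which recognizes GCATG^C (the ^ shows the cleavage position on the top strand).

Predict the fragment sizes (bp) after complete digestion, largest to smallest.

The SphI site (GCATGC) starts at position 77.
SphI cuts after base 5 of each site (before the last base), so after position 81.
Linear molecule, 1 cut → 2 fragments:
  1–81 → 81 bp
  82–145 → 64 bp
Sorted largest to smallest: 81, 64 bp.

81, 64 bp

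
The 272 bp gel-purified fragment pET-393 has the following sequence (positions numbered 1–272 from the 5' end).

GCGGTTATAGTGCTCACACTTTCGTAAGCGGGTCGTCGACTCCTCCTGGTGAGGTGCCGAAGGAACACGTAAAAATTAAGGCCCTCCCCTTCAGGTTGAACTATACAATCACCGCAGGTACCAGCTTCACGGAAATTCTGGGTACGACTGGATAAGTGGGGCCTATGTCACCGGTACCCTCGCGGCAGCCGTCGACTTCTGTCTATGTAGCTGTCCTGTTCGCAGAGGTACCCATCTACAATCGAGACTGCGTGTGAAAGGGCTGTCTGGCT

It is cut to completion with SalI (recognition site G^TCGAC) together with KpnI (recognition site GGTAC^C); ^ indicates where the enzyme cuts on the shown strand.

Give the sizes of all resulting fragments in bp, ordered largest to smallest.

86, 56, 41, 40, 35, 14 bp

SalI sites (GTCGAC) start at positions 35, 191.
SalI cuts after the first base of each site, so after positions 35, 191.
KpnI sites (GGTACC) start at positions 117, 173, 227.
KpnI cuts after base 5 of each site (before the last base), so after positions 121, 177, 231.
Combined cut positions: 35, 121, 177, 191, 231.
Linear molecule, 5 cuts → 6 fragments:
  1–35 → 35 bp
  36–121 → 86 bp
  122–177 → 56 bp
  178–191 → 14 bp
  192–231 → 40 bp
  232–272 → 41 bp
Sorted largest to smallest: 86, 56, 41, 40, 35, 14 bp.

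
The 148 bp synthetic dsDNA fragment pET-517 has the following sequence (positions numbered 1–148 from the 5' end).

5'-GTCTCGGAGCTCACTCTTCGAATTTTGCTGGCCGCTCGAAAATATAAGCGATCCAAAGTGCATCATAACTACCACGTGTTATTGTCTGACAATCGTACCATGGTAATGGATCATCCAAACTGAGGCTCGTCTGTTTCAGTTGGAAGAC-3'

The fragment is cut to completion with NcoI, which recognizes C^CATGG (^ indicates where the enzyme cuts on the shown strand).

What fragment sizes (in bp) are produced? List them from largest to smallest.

The NcoI site (CCATGG) starts at position 98.
NcoI cuts after the first base of each site, so after position 98.
Linear molecule, 1 cut → 2 fragments:
  1–98 → 98 bp
  99–148 → 50 bp
Sorted largest to smallest: 98, 50 bp.

98, 50 bp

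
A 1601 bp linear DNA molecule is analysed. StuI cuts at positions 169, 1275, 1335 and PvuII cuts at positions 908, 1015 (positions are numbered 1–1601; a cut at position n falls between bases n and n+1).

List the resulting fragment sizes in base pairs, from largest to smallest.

739, 266, 260, 169, 107, 60 bp

Combined cut positions (sorted): 169, 908, 1015, 1275, 1335.
Linear molecule, 5 cuts → 6 fragments:
  169 − 0 = 169 bp
  908 − 169 = 739 bp
  1015 − 908 = 107 bp
  1275 − 1015 = 260 bp
  1335 − 1275 = 60 bp
  1601 − 1335 = 266 bp
Sorted largest to smallest: 739, 266, 260, 169, 107, 60 bp.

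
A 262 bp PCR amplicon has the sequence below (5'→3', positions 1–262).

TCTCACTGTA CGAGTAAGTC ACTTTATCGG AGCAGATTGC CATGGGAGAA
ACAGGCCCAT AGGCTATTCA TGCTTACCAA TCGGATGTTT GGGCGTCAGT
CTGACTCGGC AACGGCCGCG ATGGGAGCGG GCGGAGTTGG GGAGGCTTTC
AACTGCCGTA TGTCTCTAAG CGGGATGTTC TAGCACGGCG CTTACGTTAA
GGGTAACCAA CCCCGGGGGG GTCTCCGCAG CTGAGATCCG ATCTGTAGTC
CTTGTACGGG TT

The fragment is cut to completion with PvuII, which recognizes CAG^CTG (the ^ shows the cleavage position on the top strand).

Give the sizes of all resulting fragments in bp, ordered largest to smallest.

The PvuII site (CAGCTG) starts at position 228.
PvuII cuts after base 3 of each site, so after position 230.
Linear molecule, 1 cut → 2 fragments:
  1–230 → 230 bp
  231–262 → 32 bp
Sorted largest to smallest: 230, 32 bp.

230, 32 bp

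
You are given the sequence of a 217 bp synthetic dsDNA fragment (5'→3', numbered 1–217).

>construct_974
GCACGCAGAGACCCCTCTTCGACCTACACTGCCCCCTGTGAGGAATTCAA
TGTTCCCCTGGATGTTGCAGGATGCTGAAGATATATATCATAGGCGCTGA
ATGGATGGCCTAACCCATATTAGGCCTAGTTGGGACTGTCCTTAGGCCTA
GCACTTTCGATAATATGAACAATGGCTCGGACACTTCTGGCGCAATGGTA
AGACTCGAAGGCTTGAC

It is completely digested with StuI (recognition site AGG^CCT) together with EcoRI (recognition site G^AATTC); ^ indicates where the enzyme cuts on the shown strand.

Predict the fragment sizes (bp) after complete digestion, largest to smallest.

StuI sites (AGGCCT) start at positions 122, 144.
StuI cuts after base 3 of each site, so after positions 124, 146.
The EcoRI site (GAATTC) starts at position 43.
EcoRI cuts after the first base of each site, so after position 43.
Combined cut positions: 43, 124, 146.
Linear molecule, 3 cuts → 4 fragments:
  1–43 → 43 bp
  44–124 → 81 bp
  125–146 → 22 bp
  147–217 → 71 bp
Sorted largest to smallest: 81, 71, 43, 22 bp.

81, 71, 43, 22 bp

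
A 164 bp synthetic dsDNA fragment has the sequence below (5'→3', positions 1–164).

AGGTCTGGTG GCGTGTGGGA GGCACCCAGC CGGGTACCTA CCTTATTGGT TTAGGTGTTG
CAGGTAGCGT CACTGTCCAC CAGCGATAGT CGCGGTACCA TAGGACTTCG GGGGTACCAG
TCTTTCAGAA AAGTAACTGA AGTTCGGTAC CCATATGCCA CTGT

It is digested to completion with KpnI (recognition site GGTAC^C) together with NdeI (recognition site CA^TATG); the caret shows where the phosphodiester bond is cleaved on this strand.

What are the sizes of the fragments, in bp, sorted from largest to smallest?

KpnI sites (GGTACC) start at positions 33, 94, 113, 146.
KpnI cuts after base 5 of each site (before the last base), so after positions 37, 98, 117, 150.
The NdeI site (CATATG) starts at position 152.
NdeI cuts after base 2 of each site, so after position 153.
Combined cut positions: 37, 98, 117, 150, 153.
Linear molecule, 5 cuts → 6 fragments:
  1–37 → 37 bp
  38–98 → 61 bp
  99–117 → 19 bp
  118–150 → 33 bp
  151–153 → 3 bp
  154–164 → 11 bp
Sorted largest to smallest: 61, 37, 33, 19, 11, 3 bp.

61, 37, 33, 19, 11, 3 bp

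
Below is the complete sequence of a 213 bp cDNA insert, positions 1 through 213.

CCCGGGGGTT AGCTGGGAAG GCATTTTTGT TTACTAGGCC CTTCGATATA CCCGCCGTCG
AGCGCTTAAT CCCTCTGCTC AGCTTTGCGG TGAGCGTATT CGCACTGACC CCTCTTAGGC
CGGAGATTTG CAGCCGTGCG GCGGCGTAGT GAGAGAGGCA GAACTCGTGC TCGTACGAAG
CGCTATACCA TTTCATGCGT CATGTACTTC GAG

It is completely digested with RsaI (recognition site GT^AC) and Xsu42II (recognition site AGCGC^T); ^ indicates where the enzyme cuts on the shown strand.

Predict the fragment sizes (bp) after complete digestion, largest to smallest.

109, 65, 22, 9, 8 bp

RsaI sites (GTAC) start at positions 173, 204.
RsaI cuts after base 2 of each site, so after positions 174, 205.
Xsu42II sites (AGCGCT) start at positions 61, 179.
Xsu42II cuts after base 5 of each site (before the last base), so after positions 65, 183.
Combined cut positions: 65, 174, 183, 205.
Linear molecule, 4 cuts → 5 fragments:
  1–65 → 65 bp
  66–174 → 109 bp
  175–183 → 9 bp
  184–205 → 22 bp
  206–213 → 8 bp
Sorted largest to smallest: 109, 65, 22, 9, 8 bp.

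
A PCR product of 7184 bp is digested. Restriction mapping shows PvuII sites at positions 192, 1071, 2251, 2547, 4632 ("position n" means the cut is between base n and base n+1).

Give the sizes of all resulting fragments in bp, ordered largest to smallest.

Linear molecule, 5 cuts → 6 fragments:
  192 − 0 = 192 bp
  1071 − 192 = 879 bp
  2251 − 1071 = 1180 bp
  2547 − 2251 = 296 bp
  4632 − 2547 = 2085 bp
  7184 − 4632 = 2552 bp
Sorted largest to smallest: 2552, 2085, 1180, 879, 296, 192 bp.

2552, 2085, 1180, 879, 296, 192 bp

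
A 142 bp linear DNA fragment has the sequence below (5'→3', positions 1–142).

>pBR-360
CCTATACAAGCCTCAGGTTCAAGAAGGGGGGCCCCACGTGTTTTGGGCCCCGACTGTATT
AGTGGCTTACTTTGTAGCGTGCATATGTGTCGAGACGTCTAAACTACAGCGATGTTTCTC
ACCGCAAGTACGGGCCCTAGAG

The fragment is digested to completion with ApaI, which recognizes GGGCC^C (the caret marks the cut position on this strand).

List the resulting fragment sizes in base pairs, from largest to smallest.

ApaI sites (GGGCCC) start at positions 29, 45, 132.
ApaI cuts after base 5 of each site (before the last base), so after positions 33, 49, 136.
Linear molecule, 3 cuts → 4 fragments:
  1–33 → 33 bp
  34–49 → 16 bp
  50–136 → 87 bp
  137–142 → 6 bp
Sorted largest to smallest: 87, 33, 16, 6 bp.

87, 33, 16, 6 bp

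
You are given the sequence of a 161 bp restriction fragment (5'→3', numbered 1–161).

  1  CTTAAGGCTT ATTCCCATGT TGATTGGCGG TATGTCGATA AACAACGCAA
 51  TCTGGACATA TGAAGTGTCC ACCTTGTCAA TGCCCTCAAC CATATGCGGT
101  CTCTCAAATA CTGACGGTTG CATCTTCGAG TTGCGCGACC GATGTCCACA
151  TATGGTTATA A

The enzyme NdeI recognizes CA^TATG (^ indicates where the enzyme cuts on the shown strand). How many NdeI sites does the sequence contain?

3

CATATG occurs starting at positions 57, 91, 149.
NdeI cuts at 3 sites.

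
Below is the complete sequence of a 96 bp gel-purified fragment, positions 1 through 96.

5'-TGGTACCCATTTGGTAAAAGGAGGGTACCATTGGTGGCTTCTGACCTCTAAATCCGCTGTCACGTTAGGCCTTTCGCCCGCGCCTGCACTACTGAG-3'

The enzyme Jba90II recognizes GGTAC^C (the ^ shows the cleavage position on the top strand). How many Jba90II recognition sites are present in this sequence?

2

GGTACC occurs starting at positions 2, 24.
Jba90II cuts at 2 sites.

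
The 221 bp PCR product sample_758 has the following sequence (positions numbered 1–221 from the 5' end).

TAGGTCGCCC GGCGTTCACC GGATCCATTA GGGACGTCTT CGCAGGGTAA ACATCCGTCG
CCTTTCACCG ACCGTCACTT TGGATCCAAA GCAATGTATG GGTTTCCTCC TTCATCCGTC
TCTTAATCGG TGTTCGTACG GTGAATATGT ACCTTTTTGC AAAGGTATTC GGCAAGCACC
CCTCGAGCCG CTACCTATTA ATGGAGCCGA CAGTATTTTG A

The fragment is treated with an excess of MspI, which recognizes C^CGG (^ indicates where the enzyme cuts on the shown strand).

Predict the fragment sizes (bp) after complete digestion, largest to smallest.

202, 10, 9 bp

MspI sites (CCGG) start at positions 9, 19.
MspI cuts after the first base of each site, so after positions 9, 19.
Linear molecule, 2 cuts → 3 fragments:
  1–9 → 9 bp
  10–19 → 10 bp
  20–221 → 202 bp
Sorted largest to smallest: 202, 10, 9 bp.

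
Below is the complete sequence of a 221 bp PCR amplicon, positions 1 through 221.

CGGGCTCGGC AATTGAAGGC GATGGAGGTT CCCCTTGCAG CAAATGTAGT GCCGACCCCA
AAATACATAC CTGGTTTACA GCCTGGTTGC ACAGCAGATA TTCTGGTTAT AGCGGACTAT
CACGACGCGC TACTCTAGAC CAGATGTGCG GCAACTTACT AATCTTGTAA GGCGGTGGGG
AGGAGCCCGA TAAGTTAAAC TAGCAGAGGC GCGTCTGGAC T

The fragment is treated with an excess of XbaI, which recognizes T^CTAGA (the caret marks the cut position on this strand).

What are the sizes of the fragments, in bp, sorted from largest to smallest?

134, 87 bp

The XbaI site (TCTAGA) starts at position 134.
XbaI cuts after the first base of each site, so after position 134.
Linear molecule, 1 cut → 2 fragments:
  1–134 → 134 bp
  135–221 → 87 bp
Sorted largest to smallest: 134, 87 bp.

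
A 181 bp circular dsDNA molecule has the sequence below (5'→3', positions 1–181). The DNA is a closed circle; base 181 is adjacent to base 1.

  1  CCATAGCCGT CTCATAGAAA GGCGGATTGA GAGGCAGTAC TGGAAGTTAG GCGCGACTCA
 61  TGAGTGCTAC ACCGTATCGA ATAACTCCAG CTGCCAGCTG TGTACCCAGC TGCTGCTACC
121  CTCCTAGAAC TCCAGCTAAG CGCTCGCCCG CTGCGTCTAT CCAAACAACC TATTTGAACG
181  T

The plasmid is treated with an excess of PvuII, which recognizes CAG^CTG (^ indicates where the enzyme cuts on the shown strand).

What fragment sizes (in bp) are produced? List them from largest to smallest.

PvuII sites (CAGCTG) start at positions 88, 95, 107.
PvuII cuts after base 3 of each site, so after positions 90, 97, 109.
Circular molecule, 3 cuts → 3 fragments:
  91–97 → 7 bp
  98–109 → 12 bp
  110–181 then 1–90 → 72 + 90 = 162 bp
Sorted largest to smallest: 162, 12, 7 bp.

162, 12, 7 bp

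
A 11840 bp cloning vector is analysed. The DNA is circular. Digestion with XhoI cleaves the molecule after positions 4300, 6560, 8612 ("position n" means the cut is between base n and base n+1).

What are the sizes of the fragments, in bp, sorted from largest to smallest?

Circular molecule, 3 cuts → 3 fragments:
  6560 − 4300 = 2260 bp
  8612 − 6560 = 2052 bp
  wrap: 11840 − 8612 + 4300 = 7528 bp
Sorted largest to smallest: 7528, 2260, 2052 bp.

7528, 2260, 2052 bp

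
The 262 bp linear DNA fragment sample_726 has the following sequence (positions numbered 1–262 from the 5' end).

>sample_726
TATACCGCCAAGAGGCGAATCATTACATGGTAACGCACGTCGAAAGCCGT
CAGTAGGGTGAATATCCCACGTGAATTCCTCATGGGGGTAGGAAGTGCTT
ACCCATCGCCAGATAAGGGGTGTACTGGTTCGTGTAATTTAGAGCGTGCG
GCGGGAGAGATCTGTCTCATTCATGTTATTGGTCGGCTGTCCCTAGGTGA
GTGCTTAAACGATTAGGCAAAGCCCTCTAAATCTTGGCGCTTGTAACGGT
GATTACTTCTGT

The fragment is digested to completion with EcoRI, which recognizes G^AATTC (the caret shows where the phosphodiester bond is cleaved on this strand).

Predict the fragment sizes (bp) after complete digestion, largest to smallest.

189, 73 bp

The EcoRI site (GAATTC) starts at position 73.
EcoRI cuts after the first base of each site, so after position 73.
Linear molecule, 1 cut → 2 fragments:
  1–73 → 73 bp
  74–262 → 189 bp
Sorted largest to smallest: 189, 73 bp.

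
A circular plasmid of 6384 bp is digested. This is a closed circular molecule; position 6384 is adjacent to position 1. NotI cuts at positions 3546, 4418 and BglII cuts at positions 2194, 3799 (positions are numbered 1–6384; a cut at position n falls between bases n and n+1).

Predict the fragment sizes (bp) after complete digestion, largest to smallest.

4160, 1352, 619, 253 bp

Combined cut positions (sorted): 2194, 3546, 3799, 4418.
Circular molecule, 4 cuts → 4 fragments:
  3546 − 2194 = 1352 bp
  3799 − 3546 = 253 bp
  4418 − 3799 = 619 bp
  wrap: 6384 − 4418 + 2194 = 4160 bp
Sorted largest to smallest: 4160, 1352, 619, 253 bp.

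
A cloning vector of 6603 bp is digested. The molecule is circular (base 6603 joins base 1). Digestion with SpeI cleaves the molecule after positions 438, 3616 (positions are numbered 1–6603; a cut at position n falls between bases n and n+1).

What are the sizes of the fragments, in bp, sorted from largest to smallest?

3425, 3178 bp

Circular molecule, 2 cuts → 2 fragments:
  3616 − 438 = 3178 bp
  wrap: 6603 − 3616 + 438 = 3425 bp
Sorted largest to smallest: 3425, 3178 bp.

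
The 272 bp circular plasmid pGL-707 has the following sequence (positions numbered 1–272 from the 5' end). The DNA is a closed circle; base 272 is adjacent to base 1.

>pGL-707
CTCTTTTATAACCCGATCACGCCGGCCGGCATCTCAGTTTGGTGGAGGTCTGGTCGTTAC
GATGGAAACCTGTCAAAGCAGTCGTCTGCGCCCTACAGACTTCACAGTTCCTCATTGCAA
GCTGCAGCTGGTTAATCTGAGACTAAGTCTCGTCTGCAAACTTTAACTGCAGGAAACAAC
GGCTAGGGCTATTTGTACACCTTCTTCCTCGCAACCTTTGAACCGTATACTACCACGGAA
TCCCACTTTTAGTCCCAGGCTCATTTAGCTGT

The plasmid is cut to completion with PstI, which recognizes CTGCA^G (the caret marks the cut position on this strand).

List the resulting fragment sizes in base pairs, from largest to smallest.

PstI sites (CTGCAG) start at positions 122, 167.
PstI cuts after base 5 of each site (before the last base), so after positions 126, 171.
Circular molecule, 2 cuts → 2 fragments:
  127–171 → 45 bp
  172–272 then 1–126 → 101 + 126 = 227 bp
Sorted largest to smallest: 227, 45 bp.

227, 45 bp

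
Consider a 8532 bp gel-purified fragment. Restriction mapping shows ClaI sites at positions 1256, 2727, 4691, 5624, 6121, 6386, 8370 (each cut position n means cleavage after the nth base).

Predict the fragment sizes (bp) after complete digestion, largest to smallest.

1984, 1964, 1471, 1256, 933, 497, 265, 162 bp

Linear molecule, 7 cuts → 8 fragments:
  1256 − 0 = 1256 bp
  2727 − 1256 = 1471 bp
  4691 − 2727 = 1964 bp
  5624 − 4691 = 933 bp
  6121 − 5624 = 497 bp
  6386 − 6121 = 265 bp
  8370 − 6386 = 1984 bp
  8532 − 8370 = 162 bp
Sorted largest to smallest: 1984, 1964, 1471, 1256, 933, 497, 265, 162 bp.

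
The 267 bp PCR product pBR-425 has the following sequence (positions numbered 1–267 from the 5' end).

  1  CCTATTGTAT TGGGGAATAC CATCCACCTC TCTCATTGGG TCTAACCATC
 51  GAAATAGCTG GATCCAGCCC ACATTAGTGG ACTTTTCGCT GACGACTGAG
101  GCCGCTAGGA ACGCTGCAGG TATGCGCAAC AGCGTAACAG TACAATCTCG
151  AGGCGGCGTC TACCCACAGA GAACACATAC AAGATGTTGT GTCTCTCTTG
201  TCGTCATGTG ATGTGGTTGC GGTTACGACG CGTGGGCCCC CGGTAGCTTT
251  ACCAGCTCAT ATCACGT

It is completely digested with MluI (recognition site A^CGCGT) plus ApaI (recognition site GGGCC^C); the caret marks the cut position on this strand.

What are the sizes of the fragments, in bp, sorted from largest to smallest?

228, 29, 10 bp

The MluI site (ACGCGT) starts at position 228.
MluI cuts after the first base of each site, so after position 228.
The ApaI site (GGGCCC) starts at position 234.
ApaI cuts after base 5 of each site (before the last base), so after position 238.
Combined cut positions: 228, 238.
Linear molecule, 2 cuts → 3 fragments:
  1–228 → 228 bp
  229–238 → 10 bp
  239–267 → 29 bp
Sorted largest to smallest: 228, 29, 10 bp.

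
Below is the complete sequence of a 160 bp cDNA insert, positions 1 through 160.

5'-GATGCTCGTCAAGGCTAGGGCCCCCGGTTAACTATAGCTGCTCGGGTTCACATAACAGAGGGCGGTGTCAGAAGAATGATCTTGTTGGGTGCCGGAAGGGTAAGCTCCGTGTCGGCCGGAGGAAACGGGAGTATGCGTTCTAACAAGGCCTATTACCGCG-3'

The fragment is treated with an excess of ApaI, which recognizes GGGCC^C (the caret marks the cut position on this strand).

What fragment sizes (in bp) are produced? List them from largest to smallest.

The ApaI site (GGGCCC) starts at position 18.
ApaI cuts after base 5 of each site (before the last base), so after position 22.
Linear molecule, 1 cut → 2 fragments:
  1–22 → 22 bp
  23–160 → 138 bp
Sorted largest to smallest: 138, 22 bp.

138, 22 bp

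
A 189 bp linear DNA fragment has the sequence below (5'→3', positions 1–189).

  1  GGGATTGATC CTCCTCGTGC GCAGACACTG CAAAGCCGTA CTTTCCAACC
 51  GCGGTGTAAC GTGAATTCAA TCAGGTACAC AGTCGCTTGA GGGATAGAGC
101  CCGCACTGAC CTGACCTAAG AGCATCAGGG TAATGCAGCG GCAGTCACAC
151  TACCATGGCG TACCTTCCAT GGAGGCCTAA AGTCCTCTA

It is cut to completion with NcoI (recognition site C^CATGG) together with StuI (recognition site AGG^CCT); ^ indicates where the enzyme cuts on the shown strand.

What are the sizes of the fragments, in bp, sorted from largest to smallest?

NcoI sites (CCATGG) start at positions 153, 167.
NcoI cuts after the first base of each site, so after positions 153, 167.
The StuI site (AGGCCT) starts at position 173.
StuI cuts after base 3 of each site, so after position 175.
Combined cut positions: 153, 167, 175.
Linear molecule, 3 cuts → 4 fragments:
  1–153 → 153 bp
  154–167 → 14 bp
  168–175 → 8 bp
  176–189 → 14 bp
Sorted largest to smallest: 153, 14, 14, 8 bp.

153, 14, 14, 8 bp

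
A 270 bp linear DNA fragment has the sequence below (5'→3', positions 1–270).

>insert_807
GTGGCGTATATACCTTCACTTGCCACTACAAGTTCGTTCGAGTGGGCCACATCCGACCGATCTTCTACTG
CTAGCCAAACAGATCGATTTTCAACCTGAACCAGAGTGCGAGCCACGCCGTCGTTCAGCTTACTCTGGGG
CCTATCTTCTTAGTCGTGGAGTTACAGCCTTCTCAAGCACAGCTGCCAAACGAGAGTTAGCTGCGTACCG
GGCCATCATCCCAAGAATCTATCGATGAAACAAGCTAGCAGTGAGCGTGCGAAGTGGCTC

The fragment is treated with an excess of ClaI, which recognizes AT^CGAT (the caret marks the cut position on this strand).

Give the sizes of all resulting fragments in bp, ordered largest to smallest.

ClaI sites (ATCGAT) start at positions 83, 231.
ClaI cuts after base 2 of each site, so after positions 84, 232.
Linear molecule, 2 cuts → 3 fragments:
  1–84 → 84 bp
  85–232 → 148 bp
  233–270 → 38 bp
Sorted largest to smallest: 148, 84, 38 bp.

148, 84, 38 bp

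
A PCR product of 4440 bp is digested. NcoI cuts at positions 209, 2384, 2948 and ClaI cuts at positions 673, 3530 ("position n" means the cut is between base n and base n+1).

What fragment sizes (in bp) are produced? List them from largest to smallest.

Combined cut positions (sorted): 209, 673, 2384, 2948, 3530.
Linear molecule, 5 cuts → 6 fragments:
  209 − 0 = 209 bp
  673 − 209 = 464 bp
  2384 − 673 = 1711 bp
  2948 − 2384 = 564 bp
  3530 − 2948 = 582 bp
  4440 − 3530 = 910 bp
Sorted largest to smallest: 1711, 910, 582, 564, 464, 209 bp.

1711, 910, 582, 564, 464, 209 bp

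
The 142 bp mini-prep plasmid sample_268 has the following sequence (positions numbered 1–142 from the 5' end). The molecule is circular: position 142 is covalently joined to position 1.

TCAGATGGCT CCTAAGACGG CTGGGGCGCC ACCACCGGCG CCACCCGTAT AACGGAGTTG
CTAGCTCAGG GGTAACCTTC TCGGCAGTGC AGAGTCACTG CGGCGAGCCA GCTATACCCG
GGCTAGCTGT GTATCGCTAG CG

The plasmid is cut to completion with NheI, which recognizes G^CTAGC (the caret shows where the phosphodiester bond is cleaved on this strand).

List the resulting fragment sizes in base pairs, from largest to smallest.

66, 62, 14 bp

NheI sites (GCTAGC) start at positions 60, 122, 136.
NheI cuts after the first base of each site, so after positions 60, 122, 136.
Circular molecule, 3 cuts → 3 fragments:
  61–122 → 62 bp
  123–136 → 14 bp
  137–142 then 1–60 → 6 + 60 = 66 bp
Sorted largest to smallest: 66, 62, 14 bp.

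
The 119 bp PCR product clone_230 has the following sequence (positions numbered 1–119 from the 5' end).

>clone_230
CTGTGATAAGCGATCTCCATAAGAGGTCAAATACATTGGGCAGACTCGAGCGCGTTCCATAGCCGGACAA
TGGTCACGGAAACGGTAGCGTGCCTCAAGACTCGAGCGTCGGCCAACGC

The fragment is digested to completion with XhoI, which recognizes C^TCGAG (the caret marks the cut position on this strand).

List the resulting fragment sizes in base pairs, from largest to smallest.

56, 45, 18 bp

XhoI sites (CTCGAG) start at positions 45, 101.
XhoI cuts after the first base of each site, so after positions 45, 101.
Linear molecule, 2 cuts → 3 fragments:
  1–45 → 45 bp
  46–101 → 56 bp
  102–119 → 18 bp
Sorted largest to smallest: 56, 45, 18 bp.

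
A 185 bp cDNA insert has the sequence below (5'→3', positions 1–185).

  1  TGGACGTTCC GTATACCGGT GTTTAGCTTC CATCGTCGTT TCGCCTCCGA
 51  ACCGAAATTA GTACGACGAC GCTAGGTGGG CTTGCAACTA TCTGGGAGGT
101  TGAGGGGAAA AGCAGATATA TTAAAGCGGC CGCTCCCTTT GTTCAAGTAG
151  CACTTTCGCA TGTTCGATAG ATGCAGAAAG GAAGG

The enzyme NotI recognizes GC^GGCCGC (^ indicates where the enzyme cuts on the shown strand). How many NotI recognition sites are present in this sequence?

1

GCGGCCGC occurs starting at position 126.
NotI cuts at 1 site.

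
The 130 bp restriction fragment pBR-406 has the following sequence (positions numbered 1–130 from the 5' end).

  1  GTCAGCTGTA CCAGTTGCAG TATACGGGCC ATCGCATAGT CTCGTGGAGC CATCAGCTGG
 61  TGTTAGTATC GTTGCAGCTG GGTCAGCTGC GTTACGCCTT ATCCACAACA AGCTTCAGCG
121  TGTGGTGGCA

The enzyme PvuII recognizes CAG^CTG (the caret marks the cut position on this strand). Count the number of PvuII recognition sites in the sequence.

4

CAGCTG occurs starting at positions 3, 54, 75, 84.
PvuII cuts at 4 sites.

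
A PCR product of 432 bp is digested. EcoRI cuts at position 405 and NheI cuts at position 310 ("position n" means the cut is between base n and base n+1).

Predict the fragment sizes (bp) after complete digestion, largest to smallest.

310, 95, 27 bp

Combined cut positions (sorted): 310, 405.
Linear molecule, 2 cuts → 3 fragments:
  310 − 0 = 310 bp
  405 − 310 = 95 bp
  432 − 405 = 27 bp
Sorted largest to smallest: 310, 95, 27 bp.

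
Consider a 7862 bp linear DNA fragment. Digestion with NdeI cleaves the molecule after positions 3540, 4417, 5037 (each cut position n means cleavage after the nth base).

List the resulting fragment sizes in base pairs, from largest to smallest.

3540, 2825, 877, 620 bp

Linear molecule, 3 cuts → 4 fragments:
  3540 − 0 = 3540 bp
  4417 − 3540 = 877 bp
  5037 − 4417 = 620 bp
  7862 − 5037 = 2825 bp
Sorted largest to smallest: 3540, 2825, 877, 620 bp.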